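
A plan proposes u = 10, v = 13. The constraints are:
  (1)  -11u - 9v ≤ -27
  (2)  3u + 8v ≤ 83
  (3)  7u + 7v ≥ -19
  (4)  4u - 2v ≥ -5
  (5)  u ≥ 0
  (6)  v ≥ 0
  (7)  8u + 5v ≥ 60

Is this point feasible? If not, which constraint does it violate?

not feasible — violates (2)

Constraint (2): 3u + 8v = 134, which is not ≤ 83. All other constraints are satisfied.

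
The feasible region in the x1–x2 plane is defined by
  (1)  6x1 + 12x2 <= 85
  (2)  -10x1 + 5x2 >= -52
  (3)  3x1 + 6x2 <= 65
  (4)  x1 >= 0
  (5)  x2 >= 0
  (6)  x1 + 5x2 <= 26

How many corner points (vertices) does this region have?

The feasible vertices (each the meet of two boundaries and inside every other half-plane) are:
  (1049/150, 269/75)
  (113/18, 71/18)
  (26/5, 0)
  (0, 0)
  (0, 26/5)

5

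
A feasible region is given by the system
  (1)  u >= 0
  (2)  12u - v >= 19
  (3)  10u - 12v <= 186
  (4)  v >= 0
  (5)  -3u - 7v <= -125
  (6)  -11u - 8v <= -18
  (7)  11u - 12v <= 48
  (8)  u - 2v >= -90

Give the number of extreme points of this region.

4

Pairwise boundary intersections that survive every other constraint:
  (86/29, 481/29)
  (128/23, 1099/23)
  (1836/113, 1231/113)
  (588/5, 519/5)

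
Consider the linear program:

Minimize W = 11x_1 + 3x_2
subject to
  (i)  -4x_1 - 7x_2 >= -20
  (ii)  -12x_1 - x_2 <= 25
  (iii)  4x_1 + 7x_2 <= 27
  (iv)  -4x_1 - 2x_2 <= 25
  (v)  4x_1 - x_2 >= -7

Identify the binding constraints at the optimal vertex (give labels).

(ii) and (iv)

Feasible corners and W = 11x_1 + 3x_2:
  (-29/32, 27/8) → W = 5/32
  (-5/4, -10) → W = -175/4
  (-2, -1) → W = -25
The feasible region is unbounded (it extends along (7, -4), (1, -2)), but W strictly increases along every unbounded feasible direction, so there is no improving ray and the minimum is attained at a vertex.

The minimum is at (-5/4, -10). Substituting into each constraint, equality holds for (ii) and (iv); the remaining constraints have slack.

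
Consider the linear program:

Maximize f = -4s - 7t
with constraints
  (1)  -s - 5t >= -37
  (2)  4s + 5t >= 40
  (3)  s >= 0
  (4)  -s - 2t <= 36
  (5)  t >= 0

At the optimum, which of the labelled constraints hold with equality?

Extreme points and f = -4s - 7t:
  (1, 36/5) → f = -272/5
  (37, 0) → f = -148
  (10, 0) → f = -40

The maximum is at (10, 0). Substituting into each constraint, equality holds for (2) and (5); the remaining constraints have slack.

(2) and (5)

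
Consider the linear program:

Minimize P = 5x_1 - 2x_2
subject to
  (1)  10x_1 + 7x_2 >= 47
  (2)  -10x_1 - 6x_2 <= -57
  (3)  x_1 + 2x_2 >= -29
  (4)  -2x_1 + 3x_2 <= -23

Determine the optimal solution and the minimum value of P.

x_1 = 103/14, x_2 = -58/21, minimum P = 1777/42

Feasible corners and P = 5x_1 - 2x_2:
  (117/10, -10) → P = 157/2
  (297/13, -337/13) → P = 2159/13
  (103/14, -58/21) → P = 1777/42
The feasible region is unbounded (it extends along (2, -1), (3, 2)), but P strictly increases along every unbounded feasible direction, so there is no improving ray and the minimum is attained at a vertex.

The optimum lies where -10x_1 - 6x_2 = -57 and -2x_1 + 3x_2 = -23.
Solving simultaneously gives x_1 = 103/14, x_2 = -58/21.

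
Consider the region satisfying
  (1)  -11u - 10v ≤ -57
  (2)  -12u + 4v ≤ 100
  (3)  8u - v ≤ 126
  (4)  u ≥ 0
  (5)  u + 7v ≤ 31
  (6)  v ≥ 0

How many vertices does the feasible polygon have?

4

The feasible vertices (each the meet of two boundaries and inside every other half-plane) are:
  (89/67, 284/67)
  (57/11, 0)
  (913/57, 122/57)
  (63/4, 0)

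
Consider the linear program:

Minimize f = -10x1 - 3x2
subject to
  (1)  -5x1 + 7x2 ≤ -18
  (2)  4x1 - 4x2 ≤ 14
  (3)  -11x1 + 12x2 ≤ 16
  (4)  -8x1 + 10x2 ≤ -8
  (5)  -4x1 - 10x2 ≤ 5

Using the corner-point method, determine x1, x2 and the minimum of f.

Feasible corners and f = -10x1 - 3x2:
  (13/4, -1/4) → f = -127/4
  (145/78, -97/78) → f = -1159/78
  (15/7, -19/14) → f = -243/14

At the optimal vertex, -5x1 + 7x2 = -18 and 4x1 - 4x2 = 14.
Solving simultaneously gives x1 = 13/4, x2 = -1/4.

x1 = 13/4, x2 = -1/4, minimum f = -127/4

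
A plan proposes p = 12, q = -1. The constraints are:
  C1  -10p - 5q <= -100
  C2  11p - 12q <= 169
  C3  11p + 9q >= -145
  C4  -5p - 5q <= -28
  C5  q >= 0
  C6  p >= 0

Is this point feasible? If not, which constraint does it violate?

Constraint C5: q = -1, which is not ≥ 0. All other constraints are satisfied.

not feasible — violates C5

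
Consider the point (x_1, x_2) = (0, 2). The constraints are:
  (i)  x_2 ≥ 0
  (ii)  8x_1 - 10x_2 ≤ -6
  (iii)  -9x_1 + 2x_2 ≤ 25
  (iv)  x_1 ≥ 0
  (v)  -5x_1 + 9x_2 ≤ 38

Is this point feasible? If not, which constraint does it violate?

(i): 2 ≥ 0 ✓
(ii): -20 ≤ -6 ✓
(iii): 4 ≤ 25 ✓
(iv): 0 ≥ 0 ✓
(v): 18 ≤ 38 ✓

feasible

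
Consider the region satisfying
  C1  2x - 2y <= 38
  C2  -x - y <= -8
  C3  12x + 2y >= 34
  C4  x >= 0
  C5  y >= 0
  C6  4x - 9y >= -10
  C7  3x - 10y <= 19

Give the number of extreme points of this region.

The feasible vertices (each the meet of two boundaries and inside every other half-plane) are:
  (181/5, 86/5)
  (171/7, 38/7)
  (62/13, 42/13)
  (99/13, 5/13)

4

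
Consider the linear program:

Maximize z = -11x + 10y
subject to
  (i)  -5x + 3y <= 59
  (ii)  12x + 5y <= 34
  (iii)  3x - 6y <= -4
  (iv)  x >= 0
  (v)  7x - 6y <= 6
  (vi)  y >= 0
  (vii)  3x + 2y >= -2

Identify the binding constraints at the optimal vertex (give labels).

(ii) and (iv)

Extreme points and z = -11x + 10y:
  (184/87, 50/29) → z = -524/87
  (0, 34/5) → z = 68
  (0, 2/3) → z = 20/3

The maximum is at (0, 34/5). Substituting into each constraint, equality holds for (ii) and (iv); the remaining constraints have slack.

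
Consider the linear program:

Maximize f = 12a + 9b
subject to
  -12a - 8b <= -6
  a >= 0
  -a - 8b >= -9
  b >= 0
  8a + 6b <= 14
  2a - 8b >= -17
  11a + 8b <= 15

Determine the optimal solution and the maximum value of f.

a = 3/5, b = 21/20, maximum f = 333/20

Vertices and f = 12a + 9b:
  (0, 3/4) → f = 27/4
  (1/2, 0) → f = 6
  (0, 9/8) → f = 81/8
  (3/5, 21/20) → f = 333/20
  (15/11, 0) → f = 180/11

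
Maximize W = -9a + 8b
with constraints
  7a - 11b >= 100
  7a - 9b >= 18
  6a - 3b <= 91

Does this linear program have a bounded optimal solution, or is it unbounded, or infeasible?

From the feasible point (-351/7, -41), moving in the direction (-9, -7) keeps every constraint satisfied while W increases without bound.

unbounded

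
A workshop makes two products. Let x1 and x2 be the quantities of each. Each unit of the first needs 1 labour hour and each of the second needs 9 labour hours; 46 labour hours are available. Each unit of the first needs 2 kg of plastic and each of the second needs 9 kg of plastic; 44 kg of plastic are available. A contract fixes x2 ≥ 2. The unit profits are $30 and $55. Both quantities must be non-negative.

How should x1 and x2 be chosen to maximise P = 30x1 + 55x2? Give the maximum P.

x1 = 13, x2 = 2, maximum P = 500

Extreme points and P = 30x1 + 55x2:
  (0, 44/9) → P = 2420/9
  (0, 2) → P = 110
  (13, 2) → P = 500

At the optimal vertex, 2x1 + 9x2 = 44 and x2 = 2.
Solving simultaneously gives x1 = 13, x2 = 2.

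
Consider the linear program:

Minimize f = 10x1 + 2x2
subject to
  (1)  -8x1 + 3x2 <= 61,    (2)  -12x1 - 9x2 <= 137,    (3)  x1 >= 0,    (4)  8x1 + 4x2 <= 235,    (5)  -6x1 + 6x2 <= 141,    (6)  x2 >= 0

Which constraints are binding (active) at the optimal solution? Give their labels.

Extreme points and f = 10x1 + 2x2:
  (0, 61/3) → f = 122/3
  (19/10, 127/5) → f = 349/5
  (0, 0) → f = 0
  (47/4, 141/4) → f = 188
  (235/8, 0) → f = 1175/4

The minimum is at (0, 0). Substituting into each constraint, equality holds for (3) and (6); the remaining constraints have slack.

(3) and (6)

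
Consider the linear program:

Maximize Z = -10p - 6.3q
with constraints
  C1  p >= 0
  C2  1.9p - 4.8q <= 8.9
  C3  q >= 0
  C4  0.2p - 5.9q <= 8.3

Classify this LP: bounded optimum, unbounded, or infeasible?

bounded optimum

Feasible corners and Z = -10p - 6.3q:
  (0, 0) → Z = 0
  (89/19, 0) → Z = -890/19
The feasible region has finitely many vertices and no improving ray; the maximum is 0 at (0, 0).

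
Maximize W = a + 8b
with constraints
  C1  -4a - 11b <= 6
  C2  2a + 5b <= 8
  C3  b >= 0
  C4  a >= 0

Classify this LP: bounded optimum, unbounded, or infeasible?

Corner points and W = a + 8b:
  (4, 0) → W = 4
  (0, 8/5) → W = 64/5
  (0, 0) → W = 0
The feasible region has finitely many vertices and no improving ray; the maximum is 64/5 at (0, 8/5).

bounded optimum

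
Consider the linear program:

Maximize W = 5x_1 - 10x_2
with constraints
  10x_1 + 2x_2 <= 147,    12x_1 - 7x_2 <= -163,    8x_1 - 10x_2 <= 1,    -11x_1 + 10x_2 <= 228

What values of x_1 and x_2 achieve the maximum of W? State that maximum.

The binding constraints are 8x_1 - 10x_2 = 1 and -11x_1 + 10x_2 = 228.
Solving simultaneously gives x_1 = -229/3, x_2 = -367/6.

x_1 = -229/3, x_2 = -367/6, maximum W = 230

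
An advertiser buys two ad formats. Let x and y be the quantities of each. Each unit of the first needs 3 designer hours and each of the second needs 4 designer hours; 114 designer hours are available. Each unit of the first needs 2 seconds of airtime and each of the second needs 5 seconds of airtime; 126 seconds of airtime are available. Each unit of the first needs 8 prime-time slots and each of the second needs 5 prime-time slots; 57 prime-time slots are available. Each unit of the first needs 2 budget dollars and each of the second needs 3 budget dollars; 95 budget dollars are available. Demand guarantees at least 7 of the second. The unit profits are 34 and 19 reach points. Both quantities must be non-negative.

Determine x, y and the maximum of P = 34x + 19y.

Feasible corners and P = 34x + 19y:
  (0, 57/5) → P = 1083/5
  (0, 7) → P = 133
  (11/4, 7) → P = 453/2

x = 11/4, y = 7, maximum P = 453/2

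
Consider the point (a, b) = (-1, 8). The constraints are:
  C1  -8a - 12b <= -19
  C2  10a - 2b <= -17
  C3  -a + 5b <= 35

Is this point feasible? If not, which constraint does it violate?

Constraint C3: -a + 5b = 41, which is not ≤ 35. All other constraints are satisfied.

not feasible — violates C3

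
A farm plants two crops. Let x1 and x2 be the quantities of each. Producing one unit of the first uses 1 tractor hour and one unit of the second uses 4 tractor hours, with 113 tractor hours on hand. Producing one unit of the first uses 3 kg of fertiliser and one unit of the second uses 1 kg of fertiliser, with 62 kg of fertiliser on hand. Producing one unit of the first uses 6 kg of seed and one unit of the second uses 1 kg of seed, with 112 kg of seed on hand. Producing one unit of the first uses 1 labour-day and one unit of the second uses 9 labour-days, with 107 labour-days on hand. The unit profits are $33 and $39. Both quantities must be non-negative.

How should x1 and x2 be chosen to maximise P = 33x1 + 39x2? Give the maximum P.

Feasible corners and P = 33x1 + 39x2:
  (0, 0) → P = 0
  (0, 107/9) → P = 1391/3
  (56/3, 0) → P = 616
  (17, 10) → P = 951

The binding constraints are 6x1 + x2 = 112 and x1 + 9x2 = 107.
Solving simultaneously gives x1 = 17, x2 = 10.

x1 = 17, x2 = 10, maximum P = 951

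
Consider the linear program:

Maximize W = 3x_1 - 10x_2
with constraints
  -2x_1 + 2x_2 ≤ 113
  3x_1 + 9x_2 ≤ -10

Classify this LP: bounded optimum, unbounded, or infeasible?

unbounded

From the feasible point (-1037/24, 319/24), moving in the direction (9, -3) keeps every constraint satisfied while W increases without bound.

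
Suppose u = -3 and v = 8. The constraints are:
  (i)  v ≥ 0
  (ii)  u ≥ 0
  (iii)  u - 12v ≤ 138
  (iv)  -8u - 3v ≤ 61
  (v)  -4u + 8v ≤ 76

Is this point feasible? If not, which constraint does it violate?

not feasible — violates (ii)

Constraint (ii): u = -3, which is not ≥ 0. All other constraints are satisfied.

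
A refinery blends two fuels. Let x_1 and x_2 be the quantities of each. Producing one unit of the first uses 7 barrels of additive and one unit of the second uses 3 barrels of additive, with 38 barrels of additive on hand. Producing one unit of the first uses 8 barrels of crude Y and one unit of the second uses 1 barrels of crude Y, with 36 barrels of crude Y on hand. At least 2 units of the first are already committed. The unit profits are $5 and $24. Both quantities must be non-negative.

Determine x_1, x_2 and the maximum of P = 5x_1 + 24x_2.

Extreme points and P = 5x_1 + 24x_2:
  (9/2, 0) → P = 45/2
  (2, 0) → P = 10
  (70/17, 52/17) → P = 94
  (2, 8) → P = 202

x_1 = 2, x_2 = 8, maximum P = 202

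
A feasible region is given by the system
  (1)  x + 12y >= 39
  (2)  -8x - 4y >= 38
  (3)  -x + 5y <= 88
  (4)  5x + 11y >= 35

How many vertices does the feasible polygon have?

Intersecting each pair of boundary lines and keeping only the points that satisfy every inequality leaves:
  (-271/22, 333/22)
  (-279/34, 235/34)
  (-793/36, 475/36)

3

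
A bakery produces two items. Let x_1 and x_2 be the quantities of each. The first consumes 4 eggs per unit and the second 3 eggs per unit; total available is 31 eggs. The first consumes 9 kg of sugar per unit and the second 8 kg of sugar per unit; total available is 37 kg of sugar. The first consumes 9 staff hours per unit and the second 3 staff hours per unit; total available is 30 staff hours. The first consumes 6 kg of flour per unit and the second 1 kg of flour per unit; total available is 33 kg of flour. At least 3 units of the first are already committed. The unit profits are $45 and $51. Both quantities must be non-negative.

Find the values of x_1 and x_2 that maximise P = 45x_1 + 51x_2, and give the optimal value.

x_1 = 3, x_2 = 1, maximum P = 186

Corner points and P = 45x_1 + 51x_2:
  (10/3, 0) → P = 150
  (3, 0) → P = 135
  (3, 1) → P = 186

The binding constraints are 9x_1 + 3x_2 = 30 and x_1 = 3.
Solving simultaneously gives x_1 = 3, x_2 = 1.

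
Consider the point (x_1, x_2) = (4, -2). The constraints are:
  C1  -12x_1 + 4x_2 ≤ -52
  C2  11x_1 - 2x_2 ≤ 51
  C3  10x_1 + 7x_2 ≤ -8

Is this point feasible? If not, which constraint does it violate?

not feasible — violates C3

Constraint C3: 10x_1 + 7x_2 = 26, which is not ≤ -8. All other constraints are satisfied.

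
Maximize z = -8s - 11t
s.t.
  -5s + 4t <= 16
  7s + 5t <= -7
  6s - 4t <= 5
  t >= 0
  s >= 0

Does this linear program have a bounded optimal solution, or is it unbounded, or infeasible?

The boundaries -5s + 4t = 16 and 7s + 5t = -7 meet at (-108/53, 77/53), but that point violates s ≥ 0. Every candidate vertex is excluded by some other constraint, so the feasible region is empty.

infeasible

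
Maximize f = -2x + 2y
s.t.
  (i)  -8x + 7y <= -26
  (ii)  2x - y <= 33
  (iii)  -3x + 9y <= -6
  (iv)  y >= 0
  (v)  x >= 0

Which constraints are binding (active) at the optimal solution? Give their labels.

(i) and (iii)

Vertices and f = -2x + 2y:
  (64/17, 10/17) → f = -108/17
  (13/4, 0) → f = -13/2
  (97/5, 29/5) → f = -136/5
  (33/2, 0) → f = -33

The maximum is at (64/17, 10/17). Substituting into each constraint, equality holds for (i) and (iii); the remaining constraints have slack.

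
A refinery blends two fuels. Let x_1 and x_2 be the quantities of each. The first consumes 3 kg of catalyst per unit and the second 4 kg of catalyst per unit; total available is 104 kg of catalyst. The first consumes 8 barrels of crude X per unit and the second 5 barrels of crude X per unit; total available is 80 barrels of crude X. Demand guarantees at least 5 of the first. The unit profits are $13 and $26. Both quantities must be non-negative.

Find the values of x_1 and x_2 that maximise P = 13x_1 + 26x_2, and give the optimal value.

x_1 = 5, x_2 = 8, maximum P = 273

The optimum lies where 8x_1 + 5x_2 = 80 and x_1 = 5.
Solving simultaneously gives x_1 = 5, x_2 = 8.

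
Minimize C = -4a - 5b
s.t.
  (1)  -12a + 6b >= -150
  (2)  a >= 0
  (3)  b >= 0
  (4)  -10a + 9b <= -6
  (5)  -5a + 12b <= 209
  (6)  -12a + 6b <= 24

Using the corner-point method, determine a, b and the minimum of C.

a = 509/19, b = 543/19, minimum C = -4751/19

Feasible corners and C = -4a - 5b:
  (25/2, 0) → C = -50
  (509/19, 543/19) → C = -4751/19
  (3/5, 0) → C = -12/5
  (651/25, 424/15) → C = -18412/75

At the optimal vertex, -12a + 6b = -150 and -5a + 12b = 209.
Solving simultaneously gives a = 509/19, b = 543/19.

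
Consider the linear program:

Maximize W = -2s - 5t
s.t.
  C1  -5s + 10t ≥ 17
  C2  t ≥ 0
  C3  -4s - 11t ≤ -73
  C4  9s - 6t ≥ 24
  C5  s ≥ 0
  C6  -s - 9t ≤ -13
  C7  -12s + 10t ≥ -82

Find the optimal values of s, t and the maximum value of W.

Feasible corners and W = -2s - 5t:
  (543/95, 433/95) → W = -3251/95
  (99/7, 307/35) → W = -505/7
  (234/41, 187/41) → W = -1403/41
The feasible region is unbounded (it extends along (5, 6), (2, 3)), but W strictly decreases along every unbounded feasible direction, so there is no improving ray and the maximum is attained at a vertex.

The binding constraints are -4s - 11t = -73 and 9s - 6t = 24.
Solving simultaneously gives s = 234/41, t = 187/41.

s = 234/41, t = 187/41, maximum W = -1403/41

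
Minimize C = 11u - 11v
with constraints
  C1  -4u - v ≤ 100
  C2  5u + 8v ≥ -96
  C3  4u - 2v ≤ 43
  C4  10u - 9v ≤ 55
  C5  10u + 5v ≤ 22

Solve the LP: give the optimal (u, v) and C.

u = -261/5, v = 544/5, minimum C = -1771

At the optimal vertex, -4u - v = 100 and 10u + 5v = 22.
Solving simultaneously gives u = -261/5, v = 544/5.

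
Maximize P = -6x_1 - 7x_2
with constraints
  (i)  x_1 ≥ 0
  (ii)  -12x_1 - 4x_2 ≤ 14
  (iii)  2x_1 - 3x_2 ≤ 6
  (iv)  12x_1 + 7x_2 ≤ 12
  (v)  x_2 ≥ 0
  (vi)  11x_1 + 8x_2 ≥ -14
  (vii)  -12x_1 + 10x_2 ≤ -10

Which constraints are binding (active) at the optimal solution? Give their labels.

(v) and (vii)

Vertices and P = -6x_1 - 7x_2:
  (1, 0) → P = -6
  (95/102, 2/17) → P = -109/17
  (5/6, 0) → P = -5

The maximum is at (5/6, 0). Substituting into each constraint, equality holds for (v) and (vii); the remaining constraints have slack.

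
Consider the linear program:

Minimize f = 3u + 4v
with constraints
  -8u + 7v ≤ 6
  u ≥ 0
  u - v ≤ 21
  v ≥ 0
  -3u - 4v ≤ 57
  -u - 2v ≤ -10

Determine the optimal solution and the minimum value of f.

Vertices and f = 3u + 4v:
  (58/23, 86/23) → f = 518/23
  (21, 0) → f = 63
  (10, 0) → f = 30
The feasible region is unbounded (it extends along (1, 1), (7, 8)), but f strictly increases along every unbounded feasible direction, so there is no improving ray and the minimum is attained at a vertex.

u = 58/23, v = 86/23, minimum f = 518/23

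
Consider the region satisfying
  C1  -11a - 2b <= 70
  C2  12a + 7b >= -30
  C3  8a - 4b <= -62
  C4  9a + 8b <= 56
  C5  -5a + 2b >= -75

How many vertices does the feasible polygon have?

Intersecting each pair of boundary lines and keeping only the points that satisfy every inequality leaves:
  (-430/53, 510/53)
  (-48/5, 89/5)
  (-277/52, 63/13)
  (-68/25, 503/50)

4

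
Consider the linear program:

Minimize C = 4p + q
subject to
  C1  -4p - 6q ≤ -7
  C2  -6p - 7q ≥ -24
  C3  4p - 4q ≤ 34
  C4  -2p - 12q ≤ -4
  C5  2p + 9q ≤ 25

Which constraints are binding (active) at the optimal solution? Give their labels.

Extreme points and C = 4p + q:
  (5/3, 1/18) → C = 121/18
  (-29/8, 43/12) → C = -131/12
  (130/29, -12/29) → C = 508/29
  (41/40, 51/20) → C = 133/20

The minimum is at (-29/8, 43/12). Substituting into each constraint, equality holds for C1 and C5; the remaining constraints have slack.

C1 and C5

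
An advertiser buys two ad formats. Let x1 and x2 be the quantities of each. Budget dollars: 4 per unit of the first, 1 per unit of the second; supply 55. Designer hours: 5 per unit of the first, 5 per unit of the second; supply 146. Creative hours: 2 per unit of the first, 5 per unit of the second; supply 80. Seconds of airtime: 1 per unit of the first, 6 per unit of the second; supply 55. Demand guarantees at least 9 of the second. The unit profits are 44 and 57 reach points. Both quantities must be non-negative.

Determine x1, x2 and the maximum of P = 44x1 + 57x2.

The optimum lies where x1 + 6x2 = 55 and x2 = 9.
Solving simultaneously gives x1 = 1, x2 = 9.

x1 = 1, x2 = 9, maximum P = 557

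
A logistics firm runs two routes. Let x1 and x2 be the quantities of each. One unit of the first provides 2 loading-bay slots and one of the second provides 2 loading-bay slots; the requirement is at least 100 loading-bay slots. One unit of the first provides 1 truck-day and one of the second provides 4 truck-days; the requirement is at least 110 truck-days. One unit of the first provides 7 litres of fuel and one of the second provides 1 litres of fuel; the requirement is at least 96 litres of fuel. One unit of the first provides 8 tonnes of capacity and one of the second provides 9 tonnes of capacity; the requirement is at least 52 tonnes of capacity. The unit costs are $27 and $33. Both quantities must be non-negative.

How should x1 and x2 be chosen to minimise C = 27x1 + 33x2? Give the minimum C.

x1 = 30, x2 = 20, minimum C = 1470

The feasible region is unbounded (it extends along (0, 1), (1, 0)), but C strictly increases along every unbounded feasible direction, so there is no improving ray and the minimum is attained at a vertex.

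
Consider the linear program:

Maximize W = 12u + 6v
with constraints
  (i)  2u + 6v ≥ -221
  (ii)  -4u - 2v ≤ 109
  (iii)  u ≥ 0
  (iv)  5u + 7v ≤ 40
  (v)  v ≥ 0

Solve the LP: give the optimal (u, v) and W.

u = 8, v = 0, maximum W = 96

Feasible corners and W = 12u + 6v:
  (0, 40/7) → W = 240/7
  (0, 0) → W = 0
  (8, 0) → W = 96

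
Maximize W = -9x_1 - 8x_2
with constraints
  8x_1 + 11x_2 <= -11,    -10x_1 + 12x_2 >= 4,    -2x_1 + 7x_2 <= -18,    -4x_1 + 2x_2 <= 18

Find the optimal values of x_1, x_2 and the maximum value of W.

x_1 = -52/7, x_2 = -41/7, maximum W = 796/7

Extreme points and W = -9x_1 - 8x_2:
  (-122/23, -94/23) → W = 1850/23
  (-52/7, -41/7) → W = 796/7
  (-27/4, -9/2) → W = 387/4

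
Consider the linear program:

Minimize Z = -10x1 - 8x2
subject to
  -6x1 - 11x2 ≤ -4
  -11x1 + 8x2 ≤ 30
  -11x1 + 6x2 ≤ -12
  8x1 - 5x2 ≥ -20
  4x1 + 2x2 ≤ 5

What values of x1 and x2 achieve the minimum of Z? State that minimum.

x1 = 27/23, x2 = 7/46, minimum Z = -298/23

Vertices and Z = -10x1 - 8x2:
  (156/157, -28/157) → Z = -1336/157
  (47/32, -7/16) → Z = -179/16
  (27/23, 7/46) → Z = -298/23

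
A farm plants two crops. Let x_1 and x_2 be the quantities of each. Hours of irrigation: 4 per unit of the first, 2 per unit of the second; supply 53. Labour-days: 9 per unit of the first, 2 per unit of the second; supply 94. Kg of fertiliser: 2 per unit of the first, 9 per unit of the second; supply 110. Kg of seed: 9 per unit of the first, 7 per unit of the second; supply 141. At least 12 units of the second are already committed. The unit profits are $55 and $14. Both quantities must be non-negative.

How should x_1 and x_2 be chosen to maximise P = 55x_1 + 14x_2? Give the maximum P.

Extreme points and P = 55x_1 + 14x_2:
  (0, 110/9) → P = 1540/9
  (0, 12) → P = 168
  (1, 12) → P = 223

The binding constraints are 2x_1 + 9x_2 = 110 and x_2 = 12.
Solving simultaneously gives x_1 = 1, x_2 = 12.

x_1 = 1, x_2 = 12, maximum P = 223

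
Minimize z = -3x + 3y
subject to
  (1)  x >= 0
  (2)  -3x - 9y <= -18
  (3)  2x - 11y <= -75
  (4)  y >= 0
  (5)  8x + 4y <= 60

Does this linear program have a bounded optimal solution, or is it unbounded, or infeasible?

bounded optimum

Extreme points and z = -3x + 3y:
  (0, 75/11) → z = 225/11
  (0, 15) → z = 45
  (15/4, 15/2) → z = 45/4
The feasible region has finitely many vertices and no improving ray; the minimum is 45/4 at (15/4, 15/2).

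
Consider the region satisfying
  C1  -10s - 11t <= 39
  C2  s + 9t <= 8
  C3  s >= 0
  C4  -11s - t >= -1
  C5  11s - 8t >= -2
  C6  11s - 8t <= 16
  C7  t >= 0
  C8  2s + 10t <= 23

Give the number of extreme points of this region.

The feasible vertices (each the meet of two boundaries and inside every other half-plane) are:
  (0, 1/4)
  (0, 0)
  (2/33, 1/3)
  (1/11, 0)

4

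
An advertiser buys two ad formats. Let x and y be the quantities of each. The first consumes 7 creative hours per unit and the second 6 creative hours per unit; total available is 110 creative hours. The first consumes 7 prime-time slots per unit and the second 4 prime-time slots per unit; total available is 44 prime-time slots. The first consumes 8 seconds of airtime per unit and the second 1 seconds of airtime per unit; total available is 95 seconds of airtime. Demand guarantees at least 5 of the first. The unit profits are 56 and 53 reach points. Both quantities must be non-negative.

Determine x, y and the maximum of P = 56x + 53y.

x = 5, y = 9/4, maximum P = 1597/4

Corner points and P = 56x + 53y:
  (44/7, 0) → P = 352
  (5, 0) → P = 280
  (5, 9/4) → P = 1597/4

The binding constraints are 7x + 4y = 44 and x = 5.
Solving simultaneously gives x = 5, y = 9/4.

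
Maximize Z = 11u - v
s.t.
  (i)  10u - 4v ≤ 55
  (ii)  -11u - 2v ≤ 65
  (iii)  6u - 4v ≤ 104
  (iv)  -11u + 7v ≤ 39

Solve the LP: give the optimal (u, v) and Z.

Extreme points and Z = 11u - v:
  (-75/32, -1255/64) → Z = -395/64
  (541/26, 995/26) → Z = 2478/13
  (-533/99, -26/9) → Z = -169/3

The binding constraints are 10u - 4v = 55 and -11u + 7v = 39.
Solving simultaneously gives u = 541/26, v = 995/26.

u = 541/26, v = 995/26, maximum Z = 2478/13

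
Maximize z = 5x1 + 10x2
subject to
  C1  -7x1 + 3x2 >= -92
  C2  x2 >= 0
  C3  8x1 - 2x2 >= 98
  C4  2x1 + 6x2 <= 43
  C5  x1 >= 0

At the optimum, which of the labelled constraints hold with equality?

Corner points and z = 5x1 + 10x2:
  (92/7, 0) → z = 460/7
  (227/16, 39/16) → z = 1525/16
  (49/4, 0) → z = 245/4
  (337/26, 37/13) → z = 2425/26

The maximum is at (227/16, 39/16). Substituting into each constraint, equality holds for C1 and C4; the remaining constraints have slack.

C1 and C4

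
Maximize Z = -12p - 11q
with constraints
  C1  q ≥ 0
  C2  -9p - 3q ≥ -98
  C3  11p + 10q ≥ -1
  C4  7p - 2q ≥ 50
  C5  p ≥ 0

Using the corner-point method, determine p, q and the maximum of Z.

Extreme points and Z = -12p - 11q:
  (98/9, 0) → Z = -392/3
  (50/7, 0) → Z = -600/7
  (346/39, 236/39) → Z = -6748/39

The binding constraints are q = 0 and 7p - 2q = 50.
Solving simultaneously gives p = 50/7, q = 0.

p = 50/7, q = 0, maximum Z = -600/7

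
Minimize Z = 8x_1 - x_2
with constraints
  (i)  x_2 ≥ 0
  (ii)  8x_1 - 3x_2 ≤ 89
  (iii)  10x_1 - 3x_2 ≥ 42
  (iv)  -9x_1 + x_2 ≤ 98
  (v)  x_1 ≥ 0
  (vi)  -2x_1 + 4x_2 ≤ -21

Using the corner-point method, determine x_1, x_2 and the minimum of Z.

Vertices and Z = 8x_1 - x_2:
  (89/8, 0) → Z = 89
  (21/2, 0) → Z = 84
  (293/26, 5/13) → Z = 1167/13

x_1 = 21/2, x_2 = 0, minimum Z = 84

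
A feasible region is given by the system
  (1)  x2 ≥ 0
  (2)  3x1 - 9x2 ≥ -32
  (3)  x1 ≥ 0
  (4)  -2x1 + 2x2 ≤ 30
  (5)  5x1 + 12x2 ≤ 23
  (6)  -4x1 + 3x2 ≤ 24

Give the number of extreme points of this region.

3

Of the 15 pairwise boundary intersections, those satisfying every inequality are:
  (0, 0)
  (23/5, 0)
  (0, 23/12)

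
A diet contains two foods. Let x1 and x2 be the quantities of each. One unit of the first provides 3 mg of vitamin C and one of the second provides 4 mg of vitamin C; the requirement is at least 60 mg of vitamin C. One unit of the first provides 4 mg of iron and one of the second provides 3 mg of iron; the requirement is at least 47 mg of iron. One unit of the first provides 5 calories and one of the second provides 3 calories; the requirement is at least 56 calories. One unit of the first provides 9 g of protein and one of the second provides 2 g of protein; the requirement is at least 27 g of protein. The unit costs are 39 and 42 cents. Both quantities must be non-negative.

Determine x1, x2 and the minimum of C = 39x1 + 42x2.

Feasible corners and C = 39x1 + 42x2:
  (0, 56/3) → C = 784
  (20, 0) → C = 780
  (4, 12) → C = 660
The feasible region is unbounded (it extends along (0, 1), (1, 0)), but C strictly increases along every unbounded feasible direction, so there is no improving ray and the minimum is attained at a vertex.

At the optimal vertex, 3x1 + 4x2 = 60 and 5x1 + 3x2 = 56.
Solving simultaneously gives x1 = 4, x2 = 12.

x1 = 4, x2 = 12, minimum C = 660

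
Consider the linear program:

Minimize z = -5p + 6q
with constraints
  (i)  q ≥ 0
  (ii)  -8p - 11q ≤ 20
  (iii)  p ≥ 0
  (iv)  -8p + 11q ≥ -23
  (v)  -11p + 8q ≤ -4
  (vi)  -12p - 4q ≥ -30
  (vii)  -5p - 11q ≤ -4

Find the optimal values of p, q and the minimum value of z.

Vertices and z = -5p + 6q:
  (5/2, 0) → z = -25/2
  (4/5, 0) → z = -4
  (64/35, 141/70) → z = 103/35
  (76/161, 24/161) → z = -236/161

At the optimal vertex, q = 0 and -12p - 4q = -30.
Solving simultaneously gives p = 5/2, q = 0.

p = 5/2, q = 0, minimum z = -25/2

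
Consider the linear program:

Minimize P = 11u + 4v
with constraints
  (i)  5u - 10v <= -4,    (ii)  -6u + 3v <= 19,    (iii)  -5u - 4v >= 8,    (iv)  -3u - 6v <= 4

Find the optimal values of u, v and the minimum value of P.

Extreme points and P = 11u + 4v:
  (-100/39, 47/39) → P = -304/13
  (-14/5, 11/15) → P = -418/15
  (-16/9, 2/9) → P = -56/3

The binding constraints are -6u + 3v = 19 and -3u - 6v = 4.
Solving simultaneously gives u = -14/5, v = 11/15.

u = -14/5, v = 11/15, minimum P = -418/15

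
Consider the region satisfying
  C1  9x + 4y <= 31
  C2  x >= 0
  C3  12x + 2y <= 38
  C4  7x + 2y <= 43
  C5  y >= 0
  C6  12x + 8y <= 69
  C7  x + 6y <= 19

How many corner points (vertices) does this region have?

Intersecting each pair of boundary lines and keeping only the points that satisfy every inequality leaves:
  (3, 1)
  (11/5, 14/5)
  (0, 0)
  (0, 19/6)
  (19/6, 0)

5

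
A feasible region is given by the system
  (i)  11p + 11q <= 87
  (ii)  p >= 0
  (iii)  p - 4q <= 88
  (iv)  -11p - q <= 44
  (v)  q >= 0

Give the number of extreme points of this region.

3

Pairwise boundary intersections that survive every other constraint:
  (0, 87/11)
  (87/11, 0)
  (0, 0)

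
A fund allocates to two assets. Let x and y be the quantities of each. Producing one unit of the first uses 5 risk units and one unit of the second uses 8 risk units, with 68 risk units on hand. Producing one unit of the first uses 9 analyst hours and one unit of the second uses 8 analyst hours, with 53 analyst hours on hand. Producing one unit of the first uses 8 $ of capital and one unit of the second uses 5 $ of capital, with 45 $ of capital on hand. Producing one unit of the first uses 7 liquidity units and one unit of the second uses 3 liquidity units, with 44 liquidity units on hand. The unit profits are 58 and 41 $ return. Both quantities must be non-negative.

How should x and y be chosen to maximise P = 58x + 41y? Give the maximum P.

x = 5, y = 1, maximum P = 331

Corner points and P = 58x + 41y:
  (0, 0) → P = 0
  (0, 53/8) → P = 2173/8
  (45/8, 0) → P = 1305/4
  (5, 1) → P = 331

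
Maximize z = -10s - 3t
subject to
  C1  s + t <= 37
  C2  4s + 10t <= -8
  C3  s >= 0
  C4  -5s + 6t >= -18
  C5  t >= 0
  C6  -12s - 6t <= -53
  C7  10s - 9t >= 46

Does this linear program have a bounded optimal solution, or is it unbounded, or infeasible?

The boundaries s + t = 37 and -5s + 6t = -18 meet at (240/11, 167/11), but that point violates 4s + 10t ≤ -8. Every candidate vertex is excluded by some other constraint, so the feasible region is empty.

infeasible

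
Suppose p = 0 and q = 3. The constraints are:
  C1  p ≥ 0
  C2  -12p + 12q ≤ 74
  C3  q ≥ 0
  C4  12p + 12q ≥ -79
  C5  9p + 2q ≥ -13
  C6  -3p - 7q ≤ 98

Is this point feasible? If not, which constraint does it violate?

C1: 0 ≥ 0 ✓
C2: 36 ≤ 74 ✓
C3: 3 ≥ 0 ✓
C4: 36 ≥ -79 ✓
C5: 6 ≥ -13 ✓
C6: -21 ≤ 98 ✓

feasible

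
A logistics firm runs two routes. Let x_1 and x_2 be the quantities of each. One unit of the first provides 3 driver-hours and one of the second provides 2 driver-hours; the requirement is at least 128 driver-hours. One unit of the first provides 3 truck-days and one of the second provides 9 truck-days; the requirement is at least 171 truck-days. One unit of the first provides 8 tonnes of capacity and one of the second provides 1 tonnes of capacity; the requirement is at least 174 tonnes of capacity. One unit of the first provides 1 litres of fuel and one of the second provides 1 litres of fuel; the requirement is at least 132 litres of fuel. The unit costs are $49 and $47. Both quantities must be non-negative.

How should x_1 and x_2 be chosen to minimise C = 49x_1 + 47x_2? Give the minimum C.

Feasible corners and C = 49x_1 + 47x_2:
  (0, 174) → C = 8178
  (132, 0) → C = 6468
  (6, 126) → C = 6216
The feasible region is unbounded (it extends along (0, 1), (1, 0)), but C strictly increases along every unbounded feasible direction, so there is no improving ray and the minimum is attained at a vertex.

x_1 = 6, x_2 = 126, minimum C = 6216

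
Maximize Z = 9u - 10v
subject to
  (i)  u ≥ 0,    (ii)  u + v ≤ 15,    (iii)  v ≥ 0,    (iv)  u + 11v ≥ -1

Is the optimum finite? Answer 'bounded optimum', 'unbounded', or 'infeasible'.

bounded optimum

Corner points and Z = 9u - 10v:
  (0, 15) → Z = -150
  (0, 0) → Z = 0
  (15, 0) → Z = 135
The feasible region has finitely many vertices and no improving ray; the maximum is 135 at (15, 0).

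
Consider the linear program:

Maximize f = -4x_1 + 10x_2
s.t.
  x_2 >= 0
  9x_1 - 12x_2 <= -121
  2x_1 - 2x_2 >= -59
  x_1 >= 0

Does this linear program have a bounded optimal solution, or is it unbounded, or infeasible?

From the feasible point (0, 121/12), moving in the direction (12, 9) keeps every constraint satisfied while f increases without bound.

unbounded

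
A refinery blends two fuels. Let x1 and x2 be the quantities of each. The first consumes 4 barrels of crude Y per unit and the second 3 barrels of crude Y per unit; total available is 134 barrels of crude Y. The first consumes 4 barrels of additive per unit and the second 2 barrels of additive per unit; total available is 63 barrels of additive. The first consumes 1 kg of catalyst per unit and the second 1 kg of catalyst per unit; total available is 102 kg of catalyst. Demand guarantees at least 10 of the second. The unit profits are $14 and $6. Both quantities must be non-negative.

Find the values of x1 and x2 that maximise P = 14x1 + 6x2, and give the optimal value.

x1 = 43/4, x2 = 10, maximum P = 421/2

The binding constraints are 4x1 + 2x2 = 63 and x2 = 10.
Solving simultaneously gives x1 = 43/4, x2 = 10.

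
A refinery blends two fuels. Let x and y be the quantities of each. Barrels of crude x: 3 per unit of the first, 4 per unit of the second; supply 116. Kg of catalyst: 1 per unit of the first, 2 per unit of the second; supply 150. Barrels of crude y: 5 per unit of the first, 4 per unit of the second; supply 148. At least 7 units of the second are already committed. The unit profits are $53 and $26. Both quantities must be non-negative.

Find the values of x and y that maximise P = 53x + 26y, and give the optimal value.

Corner points and P = 53x + 26y:
  (0, 29) → P = 754
  (0, 7) → P = 182
  (16, 17) → P = 1290
  (24, 7) → P = 1454

At the optimal vertex, 5x + 4y = 148 and y = 7.
Solving simultaneously gives x = 24, y = 7.

x = 24, y = 7, maximum P = 1454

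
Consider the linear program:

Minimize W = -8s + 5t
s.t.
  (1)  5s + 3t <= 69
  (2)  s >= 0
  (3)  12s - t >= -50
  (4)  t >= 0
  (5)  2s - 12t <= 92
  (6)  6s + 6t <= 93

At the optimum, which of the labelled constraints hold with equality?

Corner points and W = -8s + 5t:
  (69/5, 0) → W = -552/5
  (45/4, 17/4) → W = -275/4
  (0, 0) → W = 0
  (0, 31/2) → W = 155/2

The minimum is at (69/5, 0). Substituting into each constraint, equality holds for (1) and (4); the remaining constraints have slack.

(1) and (4)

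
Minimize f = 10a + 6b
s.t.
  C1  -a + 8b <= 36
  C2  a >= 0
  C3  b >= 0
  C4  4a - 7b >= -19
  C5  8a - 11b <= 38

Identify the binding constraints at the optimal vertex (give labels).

C2 and C3

Corner points and f = 10a + 6b:
  (4, 5) → f = 70
  (700/53, 326/53) → f = 8956/53
  (0, 0) → f = 0
  (0, 19/7) → f = 114/7
  (19/4, 0) → f = 95/2

The minimum is at (0, 0). Substituting into each constraint, equality holds for C2 and C3; the remaining constraints have slack.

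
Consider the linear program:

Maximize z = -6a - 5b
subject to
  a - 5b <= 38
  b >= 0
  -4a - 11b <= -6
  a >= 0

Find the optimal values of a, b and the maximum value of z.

Extreme points and z = -6a - 5b:
  (38, 0) → z = -228
  (3/2, 0) → z = -9
  (0, 6/11) → z = -30/11
The feasible region is unbounded (it extends along (0, 1), (5, 1)), but z strictly decreases along every unbounded feasible direction, so there is no improving ray and the maximum is attained at a vertex.

The optimum lies where -4a - 11b = -6 and a = 0.
Solving simultaneously gives a = 0, b = 6/11.

a = 0, b = 6/11, maximum z = -30/11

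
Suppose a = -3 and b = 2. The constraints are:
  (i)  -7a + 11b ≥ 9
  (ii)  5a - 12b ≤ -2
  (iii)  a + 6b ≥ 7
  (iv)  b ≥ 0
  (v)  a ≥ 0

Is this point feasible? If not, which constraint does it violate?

Constraint (v): a = -3, which is not ≥ 0. All other constraints are satisfied.

not feasible — violates (v)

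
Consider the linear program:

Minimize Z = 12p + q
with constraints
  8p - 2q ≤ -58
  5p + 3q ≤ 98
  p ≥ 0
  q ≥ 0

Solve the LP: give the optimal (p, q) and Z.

p = 0, q = 29, minimum Z = 29

Vertices and Z = 12p + q:
  (11/17, 537/17) → Z = 669/17
  (0, 29) → Z = 29
  (0, 98/3) → Z = 98/3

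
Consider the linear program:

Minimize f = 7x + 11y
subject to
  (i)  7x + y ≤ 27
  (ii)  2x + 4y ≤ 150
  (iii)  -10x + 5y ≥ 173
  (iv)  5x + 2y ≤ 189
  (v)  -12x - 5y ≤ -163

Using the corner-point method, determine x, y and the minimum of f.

x = -28/23, y = 817/23, minimum f = 8791/23

Corner points and f = 7x + 11y:
  (-21/13, 498/13) → f = 5331/13
  (-28/23, 817/23) → f = 8791/23
  (-49/19, 737/19) → f = 7764/19

At the optimal vertex, 7x + y = 27 and -12x - 5y = -163.
Solving simultaneously gives x = -28/23, y = 817/23.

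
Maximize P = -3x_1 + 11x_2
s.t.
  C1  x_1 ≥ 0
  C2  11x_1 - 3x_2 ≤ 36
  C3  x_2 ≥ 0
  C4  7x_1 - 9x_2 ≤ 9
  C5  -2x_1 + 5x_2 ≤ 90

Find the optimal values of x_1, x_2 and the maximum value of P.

Feasible corners and P = -3x_1 + 11x_2:
  (0, 0) → P = 0
  (0, 18) → P = 198
  (99/26, 51/26) → P = 132/13
  (450/49, 1062/49) → P = 1476/7
  (9/7, 0) → P = -27/7

The optimum lies where 11x_1 - 3x_2 = 36 and -2x_1 + 5x_2 = 90.
Solving simultaneously gives x_1 = 450/49, x_2 = 1062/49.

x_1 = 450/49, x_2 = 1062/49, maximum P = 1476/7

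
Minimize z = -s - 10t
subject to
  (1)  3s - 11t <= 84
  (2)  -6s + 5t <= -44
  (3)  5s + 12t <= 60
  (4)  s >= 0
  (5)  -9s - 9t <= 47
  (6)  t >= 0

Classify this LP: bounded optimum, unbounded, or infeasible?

bounded optimum

Vertices and z = -s - 10t:
  (828/97, 140/97) → z = -2228/97
  (22/3, 0) → z = -22/3
  (12, 0) → z = -12
The feasible region has finitely many vertices and no improving ray; the minimum is -2228/97 at (828/97, 140/97).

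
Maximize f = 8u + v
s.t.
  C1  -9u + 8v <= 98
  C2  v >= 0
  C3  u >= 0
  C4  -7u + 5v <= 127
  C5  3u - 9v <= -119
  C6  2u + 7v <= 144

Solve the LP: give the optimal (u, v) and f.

Vertices and f = 8u + v:
  (70/57, 259/19) → f = 1337/57
  (466/79, 1492/79) → f = 5220/79
  (463/39, 670/39) → f = 1458/13

The binding constraints are 3u - 9v = -119 and 2u + 7v = 144.
Solving simultaneously gives u = 463/39, v = 670/39.

u = 463/39, v = 670/39, maximum f = 1458/13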